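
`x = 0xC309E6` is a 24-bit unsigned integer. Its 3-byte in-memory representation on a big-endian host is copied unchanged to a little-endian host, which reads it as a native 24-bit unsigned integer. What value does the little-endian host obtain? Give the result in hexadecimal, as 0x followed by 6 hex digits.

Stored big-endian, the bytes at ascending addresses are C3 09 E6.
Read back as little-endian, the first byte is least significant, giving 0xE609C3.

0xE609C3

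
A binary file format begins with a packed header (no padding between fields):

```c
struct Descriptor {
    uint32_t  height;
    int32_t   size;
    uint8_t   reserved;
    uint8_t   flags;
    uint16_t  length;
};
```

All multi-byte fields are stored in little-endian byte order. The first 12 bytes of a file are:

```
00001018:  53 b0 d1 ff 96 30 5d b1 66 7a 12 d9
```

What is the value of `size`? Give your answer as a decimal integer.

-1319292778

`size` follows `height` (4 bytes), so it starts at byte offset 4 and occupies 4 bytes.
Bytes at offsets 4..7: 96 30 5D B1.
Little-endian stores the least-significant byte at the lowest address.
Reassemble most-significant byte first: B1 5D 30 96 → 0xB15D3096.
Top bit is set, so as a signed 32-bit value this is 0xB15D3096 − 2^32 = -1319292778.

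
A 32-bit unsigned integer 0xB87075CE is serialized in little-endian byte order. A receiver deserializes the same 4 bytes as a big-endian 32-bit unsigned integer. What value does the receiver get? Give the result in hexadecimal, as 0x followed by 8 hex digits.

0xCE7570B8

Stored little-endian, the bytes at ascending addresses are CE 75 70 B8.
Read back as big-endian, the last byte is least significant, giving 0xCE7570B8.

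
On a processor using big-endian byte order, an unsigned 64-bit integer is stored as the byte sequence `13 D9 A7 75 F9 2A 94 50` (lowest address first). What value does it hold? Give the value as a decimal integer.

Big-endian: lowest address holds the most-significant byte.
The bytes are already most-significant first: 0x13D9A775F92A9450.
0x13D9A775F92A9450 = 1430358481800172624.

1430358481800172624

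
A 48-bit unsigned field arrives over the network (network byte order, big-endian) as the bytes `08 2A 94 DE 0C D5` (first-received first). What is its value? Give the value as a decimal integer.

8978979228885

Big-endian: lowest address holds the most-significant byte.
The bytes are already most-significant first: 0x082A94DE0CD5.
0x082A94DE0CD5 = 8978979228885.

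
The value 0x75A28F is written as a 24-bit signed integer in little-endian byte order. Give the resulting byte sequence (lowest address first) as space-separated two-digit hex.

8F A2 75

Split into bytes (most-significant first): 75 A2 8F.
In little-endian order the low byte comes first in memory.
So at ascending addresses the bytes are 8F A2 75.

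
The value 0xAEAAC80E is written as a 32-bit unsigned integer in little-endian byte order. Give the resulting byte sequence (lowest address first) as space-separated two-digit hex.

0E C8 AA AE

Split into bytes (most-significant first): AE AA C8 0E.
Little-endian: lowest address holds the least-significant byte.
So at ascending addresses the bytes are 0E C8 AA AE.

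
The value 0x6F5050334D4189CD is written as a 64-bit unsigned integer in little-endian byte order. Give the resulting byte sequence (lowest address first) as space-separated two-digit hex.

Split into bytes (most-significant first): 6F 50 50 33 4D 41 89 CD.
In little-endian order the low byte comes first in memory.
So at ascending addresses the bytes are CD 89 41 4D 33 50 50 6F.

CD 89 41 4D 33 50 50 6F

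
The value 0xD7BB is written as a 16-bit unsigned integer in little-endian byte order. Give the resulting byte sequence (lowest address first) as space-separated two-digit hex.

Split into bytes (most-significant first): D7 BB.
Little-endian stores the least-significant byte at the lowest address.
So at ascending addresses the bytes are BB D7.

BB D7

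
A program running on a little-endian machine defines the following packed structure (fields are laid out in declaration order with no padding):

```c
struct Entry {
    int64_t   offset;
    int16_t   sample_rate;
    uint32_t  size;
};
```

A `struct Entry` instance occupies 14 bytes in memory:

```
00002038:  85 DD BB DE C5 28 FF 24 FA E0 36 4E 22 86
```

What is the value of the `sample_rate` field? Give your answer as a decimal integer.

-7942

`sample_rate` follows `offset` (8 bytes), so it starts at byte offset 8 and occupies 2 bytes.
Bytes at offsets 8..9: FA E0.
Little-endian stores the least-significant byte at the lowest address.
Reassemble most-significant byte first: E0 FA → 0xE0FA.
Top bit is set, so as a signed 16-bit value this is 0xE0FA − 2^16 = -7942.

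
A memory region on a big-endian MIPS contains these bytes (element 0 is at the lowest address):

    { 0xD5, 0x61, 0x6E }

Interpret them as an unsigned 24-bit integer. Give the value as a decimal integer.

13984110

Big-endian: lowest address holds the most-significant byte.
The bytes are already most-significant first: 0xD5616E.
0xD5616E = 13984110.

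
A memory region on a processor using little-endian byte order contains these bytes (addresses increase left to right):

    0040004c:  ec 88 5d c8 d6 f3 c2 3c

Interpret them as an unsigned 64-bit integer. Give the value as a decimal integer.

4378329891567667436

In little-endian order the low byte comes first in memory.
Reassemble most-significant byte first: 3C C2 F3 D6 C8 5D 88 EC → 0x3CC2F3D6C85D88EC.
0x3CC2F3D6C85D88EC = 4378329891567667436.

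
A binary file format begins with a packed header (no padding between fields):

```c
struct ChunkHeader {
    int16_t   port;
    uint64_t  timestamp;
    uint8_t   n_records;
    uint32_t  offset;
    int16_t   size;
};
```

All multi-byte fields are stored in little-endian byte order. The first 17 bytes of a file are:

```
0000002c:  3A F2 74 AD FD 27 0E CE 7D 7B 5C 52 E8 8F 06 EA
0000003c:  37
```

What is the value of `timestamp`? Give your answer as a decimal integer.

8898494998949768564

`timestamp` follows `port` (2 bytes), so it starts at byte offset 2 and occupies 8 bytes.
Bytes at offsets 2..9: 74 AD FD 27 0E CE 7D 7B.
Little-endian: lowest address holds the least-significant byte.
Reassemble most-significant byte first: 7B 7D CE 0E 27 FD AD 74 → 0x7B7DCE0E27FDAD74.
0x7B7DCE0E27FDAD74 = 8898494998949768564.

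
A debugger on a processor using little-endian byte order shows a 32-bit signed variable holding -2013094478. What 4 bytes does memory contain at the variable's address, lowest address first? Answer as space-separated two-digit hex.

Two's complement of -2013094478 in 32 bits: 2013094478 = 0x77FD624E; invert → 0x88029DB1; add 1 → 0x88029DB2.
Split into bytes (most-significant first): 88 02 9D B2.
Little-endian stores the least-significant byte at the lowest address.
So at ascending addresses the bytes are B2 9D 02 88.

B2 9D 02 88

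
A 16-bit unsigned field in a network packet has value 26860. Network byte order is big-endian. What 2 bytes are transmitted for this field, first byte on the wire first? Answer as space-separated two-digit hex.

68 EC

26860 in hexadecimal, padded to 16 bits, is 0x68EC.
Split into bytes (most-significant first): 68 EC.
In big-endian order the high byte comes first in memory.
So the memory order matches the most-significant-first order: 68 EC.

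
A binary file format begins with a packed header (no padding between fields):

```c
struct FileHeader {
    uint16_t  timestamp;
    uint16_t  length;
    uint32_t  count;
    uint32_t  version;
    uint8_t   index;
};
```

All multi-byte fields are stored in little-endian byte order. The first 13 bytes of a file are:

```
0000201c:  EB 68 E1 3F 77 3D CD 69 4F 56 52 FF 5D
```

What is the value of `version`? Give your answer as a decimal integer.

4283586127

`version` follows `timestamp` (2 B), `length` (2 B), `count` (4 B), so it starts at offset 2 + 2 + 4 = 8 and occupies 4 bytes.
Bytes at offsets 8..11: 4F 56 52 FF.
In little-endian order the low byte comes first in memory.
Reassemble most-significant byte first: FF 52 56 4F → 0xFF52564F.
0xFF52564F = 4283586127.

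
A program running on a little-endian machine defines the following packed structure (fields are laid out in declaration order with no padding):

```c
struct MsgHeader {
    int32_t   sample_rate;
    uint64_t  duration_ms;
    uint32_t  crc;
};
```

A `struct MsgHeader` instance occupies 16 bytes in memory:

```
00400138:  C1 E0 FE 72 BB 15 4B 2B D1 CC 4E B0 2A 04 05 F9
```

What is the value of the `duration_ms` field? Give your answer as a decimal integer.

12704316797605320123

`duration_ms` follows `sample_rate` (4 bytes), so it starts at byte offset 4 and occupies 8 bytes.
Bytes at offsets 4..11: BB 15 4B 2B D1 CC 4E B0.
Little-endian stores the least-significant byte at the lowest address.
Reassemble most-significant byte first: B0 4E CC D1 2B 4B 15 BB → 0xB04ECCD12B4B15BB.
0xB04ECCD12B4B15BB = 12704316797605320123.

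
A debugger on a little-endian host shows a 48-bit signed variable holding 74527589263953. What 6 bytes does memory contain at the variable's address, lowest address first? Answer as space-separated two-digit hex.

51 EA 7B 4E C8 43

74527589263953 in hexadecimal, padded to 48 bits, is 0x43C84E7BEA51.
Split into bytes (most-significant first): 43 C8 4E 7B EA 51.
In little-endian order the low byte comes first in memory.
So at ascending addresses the bytes are 51 EA 7B 4E C8 43.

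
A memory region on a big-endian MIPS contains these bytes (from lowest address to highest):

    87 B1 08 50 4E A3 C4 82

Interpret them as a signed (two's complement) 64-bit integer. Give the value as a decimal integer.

In big-endian order the high byte comes first in memory.
The bytes are already most-significant first: 0x87B108504EA3C482.
Top bit is set, so as a signed 64-bit value this is 0x87B108504EA3C482 − 2^64 = -8669138666701732734.

-8669138666701732734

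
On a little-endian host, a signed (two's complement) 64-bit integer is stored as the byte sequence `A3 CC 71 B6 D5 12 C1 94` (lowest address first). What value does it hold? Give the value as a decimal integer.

Little-endian: lowest address holds the least-significant byte.
Reassemble most-significant byte first: 94 C1 12 D5 B6 71 CC A3 → 0x94C112D5B671CCA3.
Top bit is set, so as a signed 64-bit value this is 0x94C112D5B671CCA3 − 2^64 = -7727874776492815197.

-7727874776492815197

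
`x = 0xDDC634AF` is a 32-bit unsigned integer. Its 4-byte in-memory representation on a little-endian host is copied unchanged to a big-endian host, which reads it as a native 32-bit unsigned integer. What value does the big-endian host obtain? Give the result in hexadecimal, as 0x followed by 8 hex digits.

Stored little-endian, the bytes at ascending addresses are AF 34 C6 DD.
Read back as big-endian, the last byte is least significant, giving 0xAF34C6DD.

0xAF34C6DD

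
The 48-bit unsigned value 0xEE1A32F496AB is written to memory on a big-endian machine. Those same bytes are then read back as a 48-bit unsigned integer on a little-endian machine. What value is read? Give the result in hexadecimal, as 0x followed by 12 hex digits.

0xAB96F4321AEE

Stored big-endian, the bytes at ascending addresses are EE 1A 32 F4 96 AB.
Read back as little-endian, the first byte is least significant, giving 0xAB96F4321AEE.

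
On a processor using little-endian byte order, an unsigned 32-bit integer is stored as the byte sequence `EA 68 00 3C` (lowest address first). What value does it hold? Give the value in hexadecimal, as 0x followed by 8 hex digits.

0x3C0068EA

Little-endian stores the least-significant byte at the lowest address.
Reassemble most-significant byte first: 3C 00 68 EA → 0x3C0068EA.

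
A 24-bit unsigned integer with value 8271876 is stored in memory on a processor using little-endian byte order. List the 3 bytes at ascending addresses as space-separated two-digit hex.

04 38 7E

8271876 in hexadecimal, padded to 24 bits, is 0x7E3804.
Split into bytes (most-significant first): 7E 38 04.
In little-endian order the low byte comes first in memory.
So at ascending addresses the bytes are 04 38 7E.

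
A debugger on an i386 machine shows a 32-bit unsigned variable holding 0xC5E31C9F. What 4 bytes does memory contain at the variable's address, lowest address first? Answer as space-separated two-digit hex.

Split into bytes (most-significant first): C5 E3 1C 9F.
In little-endian order the low byte comes first in memory.
So at ascending addresses the bytes are 9F 1C E3 C5.

9F 1C E3 C5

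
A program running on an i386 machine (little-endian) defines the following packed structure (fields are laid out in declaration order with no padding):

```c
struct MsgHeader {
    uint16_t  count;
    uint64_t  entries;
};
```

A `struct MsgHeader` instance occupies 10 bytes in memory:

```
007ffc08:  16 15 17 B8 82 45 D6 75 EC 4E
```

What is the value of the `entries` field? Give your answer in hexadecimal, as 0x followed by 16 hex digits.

0x4EEC75D64582B817

`entries` follows `count` (2 bytes), so it starts at byte offset 2 and occupies 8 bytes.
Bytes at offsets 2..9: 17 B8 82 45 D6 75 EC 4E.
Little-endian: lowest address holds the least-significant byte.
Reassemble most-significant byte first: 4E EC 75 D6 45 82 B8 17 → 0x4EEC75D64582B817.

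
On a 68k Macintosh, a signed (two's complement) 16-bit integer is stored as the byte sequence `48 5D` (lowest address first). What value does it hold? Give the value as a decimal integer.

18525

In big-endian order the high byte comes first in memory.
The bytes are already most-significant first: 0x485D.
0x485D = 18525.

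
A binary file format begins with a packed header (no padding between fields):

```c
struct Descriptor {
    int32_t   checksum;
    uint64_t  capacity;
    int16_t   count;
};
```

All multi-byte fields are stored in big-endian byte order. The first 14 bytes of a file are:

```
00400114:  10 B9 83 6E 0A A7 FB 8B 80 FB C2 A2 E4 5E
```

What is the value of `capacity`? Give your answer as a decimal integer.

767858838072967842

`capacity` follows `checksum` (4 bytes), so it starts at byte offset 4 and occupies 8 bytes.
Bytes at offsets 4..11: 0A A7 FB 8B 80 FB C2 A2.
Big-endian stores the most-significant byte at the lowest address.
The bytes are already most-significant first: 0x0AA7FB8B80FBC2A2.
0x0AA7FB8B80FBC2A2 = 767858838072967842.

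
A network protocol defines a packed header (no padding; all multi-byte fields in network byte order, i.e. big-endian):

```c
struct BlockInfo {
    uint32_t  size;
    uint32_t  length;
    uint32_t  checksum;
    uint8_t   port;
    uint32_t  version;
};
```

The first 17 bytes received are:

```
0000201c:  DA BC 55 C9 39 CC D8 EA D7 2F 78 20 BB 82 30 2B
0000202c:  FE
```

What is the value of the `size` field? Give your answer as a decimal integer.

3669775817

`size` is the first field, at byte offset 0, occupying 4 bytes.
Bytes at offsets 0..3: DA BC 55 C9.
In big-endian order the high byte comes first in memory.
The bytes are already most-significant first: 0xDABC55C9.
0xDABC55C9 = 3669775817.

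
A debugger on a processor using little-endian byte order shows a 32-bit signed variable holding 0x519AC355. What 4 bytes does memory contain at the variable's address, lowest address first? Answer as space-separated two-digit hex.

55 C3 9A 51

Split into bytes (most-significant first): 51 9A C3 55.
In little-endian order the low byte comes first in memory.
So at ascending addresses the bytes are 55 C3 9A 51.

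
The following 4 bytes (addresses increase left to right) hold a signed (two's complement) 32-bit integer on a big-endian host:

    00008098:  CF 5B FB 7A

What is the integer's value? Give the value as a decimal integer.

Big-endian: lowest address holds the most-significant byte.
The bytes are already most-significant first: 0xCF5BFB7A.
Top bit is set, so as a signed 32-bit value this is 0xCF5BFB7A − 2^32 = -816055430.

-816055430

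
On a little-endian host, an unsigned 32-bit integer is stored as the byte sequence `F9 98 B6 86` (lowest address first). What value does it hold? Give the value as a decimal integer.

Little-endian: lowest address holds the least-significant byte.
Reassemble most-significant byte first: 86 B6 98 F9 → 0x86B698F9.
0x86B698F9 = 2260113657.

2260113657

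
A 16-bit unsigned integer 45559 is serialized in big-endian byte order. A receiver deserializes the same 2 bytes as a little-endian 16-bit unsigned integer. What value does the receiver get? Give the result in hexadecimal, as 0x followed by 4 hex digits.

0xF7B1

45559 in 16-bit hexadecimal is 0xB1F7.
Stored big-endian, the bytes at ascending addresses are B1 F7.
Read back as little-endian, the first byte is least significant, giving 0xF7B1.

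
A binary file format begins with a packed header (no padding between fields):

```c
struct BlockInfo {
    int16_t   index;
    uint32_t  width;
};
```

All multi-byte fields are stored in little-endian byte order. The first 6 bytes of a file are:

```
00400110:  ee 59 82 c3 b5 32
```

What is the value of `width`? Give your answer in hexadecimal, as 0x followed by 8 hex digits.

0x32B5C382

`width` follows `index` (2 bytes), so it starts at byte offset 2 and occupies 4 bytes.
Bytes at offsets 2..5: 82 C3 B5 32.
Little-endian stores the least-significant byte at the lowest address.
Reassemble most-significant byte first: 32 B5 C3 82 → 0x32B5C382.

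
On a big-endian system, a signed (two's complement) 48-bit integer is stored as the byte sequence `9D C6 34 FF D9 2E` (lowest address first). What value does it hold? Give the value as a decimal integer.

In big-endian order the high byte comes first in memory.
The bytes are already most-significant first: 0x9DC634FFD92E.
Top bit is set, so as a signed 48-bit value this is 0x9DC634FFD92E − 2^48 = -108000358442706.

-108000358442706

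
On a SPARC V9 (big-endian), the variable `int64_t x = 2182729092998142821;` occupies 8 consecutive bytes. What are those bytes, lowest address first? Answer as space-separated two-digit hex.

1E 4A 9C 8B A5 10 9B 65

2182729092998142821 in hexadecimal, padded to 64 bits, is 0x1E4A9C8BA5109B65.
Split into bytes (most-significant first): 1E 4A 9C 8B A5 10 9B 65.
Big-endian stores the most-significant byte at the lowest address.
So the memory order matches the most-significant-first order: 1E 4A 9C 8B A5 10 9B 65.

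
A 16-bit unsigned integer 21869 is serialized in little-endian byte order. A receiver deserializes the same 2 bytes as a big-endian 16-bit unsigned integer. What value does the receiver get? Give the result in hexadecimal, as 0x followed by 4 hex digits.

0x6D55

21869 in 16-bit hexadecimal is 0x556D.
Stored little-endian, the bytes at ascending addresses are 6D 55.
Read back as big-endian, the last byte is least significant, giving 0x6D55.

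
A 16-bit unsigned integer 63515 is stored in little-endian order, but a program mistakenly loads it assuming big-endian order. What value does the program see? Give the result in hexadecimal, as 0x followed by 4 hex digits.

0x1BF8

63515 in 16-bit hexadecimal is 0xF81B.
Stored little-endian, the bytes at ascending addresses are 1B F8.
Read back as big-endian, the last byte is least significant, giving 0x1BF8.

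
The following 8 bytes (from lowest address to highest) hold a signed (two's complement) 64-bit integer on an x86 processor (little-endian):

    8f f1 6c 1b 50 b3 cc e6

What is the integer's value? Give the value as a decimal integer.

Little-endian stores the least-significant byte at the lowest address.
Reassemble most-significant byte first: E6 CC B3 50 1B 6C F1 8F → 0xE6CCB3501B6CF18F.
Top bit is set, so as a signed 64-bit value this is 0xE6CCB3501B6CF18F − 2^64 = -1815879393098272369.

-1815879393098272369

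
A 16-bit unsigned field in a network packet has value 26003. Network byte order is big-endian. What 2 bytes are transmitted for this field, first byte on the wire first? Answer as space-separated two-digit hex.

65 93

26003 in hexadecimal, padded to 16 bits, is 0x6593.
Split into bytes (most-significant first): 65 93.
In big-endian order the high byte comes first in memory.
So the memory order matches the most-significant-first order: 65 93.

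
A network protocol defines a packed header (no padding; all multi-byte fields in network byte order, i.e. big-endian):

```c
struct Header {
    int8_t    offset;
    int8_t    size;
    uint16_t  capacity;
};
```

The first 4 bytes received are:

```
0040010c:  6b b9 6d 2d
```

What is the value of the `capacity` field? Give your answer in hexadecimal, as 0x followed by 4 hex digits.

`capacity` follows `offset` (1 B), `size` (1 B), so it starts at offset 1 + 1 = 2 and occupies 2 bytes.
Bytes at offsets 2..3: 6D 2D.
In big-endian order the high byte comes first in memory.
The bytes are already most-significant first: 0x6D2D.

0x6D2D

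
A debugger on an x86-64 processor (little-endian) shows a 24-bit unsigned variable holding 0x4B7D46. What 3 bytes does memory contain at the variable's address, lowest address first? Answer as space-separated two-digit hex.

46 7D 4B

Split into bytes (most-significant first): 4B 7D 46.
Little-endian: lowest address holds the least-significant byte.
So at ascending addresses the bytes are 46 7D 4B.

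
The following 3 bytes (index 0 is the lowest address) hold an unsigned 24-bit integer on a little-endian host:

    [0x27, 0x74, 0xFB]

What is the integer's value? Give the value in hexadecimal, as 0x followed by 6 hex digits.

In little-endian order the low byte comes first in memory.
Reassemble most-significant byte first: FB 74 27 → 0xFB7427.

0xFB7427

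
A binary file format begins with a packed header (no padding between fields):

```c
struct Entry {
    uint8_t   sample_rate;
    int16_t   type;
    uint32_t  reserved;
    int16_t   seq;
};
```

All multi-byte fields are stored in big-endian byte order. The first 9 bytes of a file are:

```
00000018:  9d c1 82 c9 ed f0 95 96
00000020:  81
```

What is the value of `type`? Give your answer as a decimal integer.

-15998

`type` follows `sample_rate` (1 byte), so it starts at byte offset 1 and occupies 2 bytes.
Bytes at offsets 1..2: C1 82.
In big-endian order the high byte comes first in memory.
The bytes are already most-significant first: 0xC182.
Top bit is set, so as a signed 16-bit value this is 0xC182 − 2^16 = -15998.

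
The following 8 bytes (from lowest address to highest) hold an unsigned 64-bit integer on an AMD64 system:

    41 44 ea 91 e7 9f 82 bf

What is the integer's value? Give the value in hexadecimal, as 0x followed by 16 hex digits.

Little-endian: lowest address holds the least-significant byte.
Reassemble most-significant byte first: BF 82 9F E7 91 EA 44 41 → 0xBF829FE791EA4441.

0xBF829FE791EA4441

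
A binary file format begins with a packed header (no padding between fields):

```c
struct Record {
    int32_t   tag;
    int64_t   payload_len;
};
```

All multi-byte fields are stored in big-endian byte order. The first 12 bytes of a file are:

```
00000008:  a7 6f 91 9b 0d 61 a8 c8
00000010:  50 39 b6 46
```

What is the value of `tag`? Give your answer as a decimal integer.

-1485860453

`tag` is the first field, at byte offset 0, occupying 4 bytes.
Bytes at offsets 0..3: A7 6F 91 9B.
Big-endian: lowest address holds the most-significant byte.
The bytes are already most-significant first: 0xA76F919B.
Top bit is set, so as a signed 32-bit value this is 0xA76F919B − 2^32 = -1485860453.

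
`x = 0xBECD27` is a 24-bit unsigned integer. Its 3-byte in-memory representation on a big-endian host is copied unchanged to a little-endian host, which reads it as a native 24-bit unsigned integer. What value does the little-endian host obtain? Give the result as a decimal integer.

2608574

Stored big-endian, the bytes at ascending addresses are BE CD 27.
Read back as little-endian, the first byte is least significant, giving 0x27CDBE.
0x27CDBE = 2608574.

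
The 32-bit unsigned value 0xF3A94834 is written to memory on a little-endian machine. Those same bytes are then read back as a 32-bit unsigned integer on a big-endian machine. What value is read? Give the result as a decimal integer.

Stored little-endian, the bytes at ascending addresses are 34 48 A9 F3.
Read back as big-endian, the last byte is least significant, giving 0x3448A9F3.
0x3448A9F3 = 877177331.

877177331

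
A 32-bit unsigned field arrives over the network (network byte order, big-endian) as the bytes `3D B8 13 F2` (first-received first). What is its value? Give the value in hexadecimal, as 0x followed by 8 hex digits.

In big-endian order the high byte comes first in memory.
The bytes are already most-significant first: 0x3DB813F2.

0x3DB813F2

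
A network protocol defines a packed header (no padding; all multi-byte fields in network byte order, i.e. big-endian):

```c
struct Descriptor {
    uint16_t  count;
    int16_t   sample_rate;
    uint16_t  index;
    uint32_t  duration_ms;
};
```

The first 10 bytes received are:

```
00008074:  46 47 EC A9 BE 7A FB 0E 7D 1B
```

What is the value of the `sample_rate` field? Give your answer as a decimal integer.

`sample_rate` follows `count` (2 bytes), so it starts at byte offset 2 and occupies 2 bytes.
Bytes at offsets 2..3: EC A9.
Big-endian: lowest address holds the most-significant byte.
The bytes are already most-significant first: 0xECA9.
Top bit is set, so as a signed 16-bit value this is 0xECA9 − 2^16 = -4951.

-4951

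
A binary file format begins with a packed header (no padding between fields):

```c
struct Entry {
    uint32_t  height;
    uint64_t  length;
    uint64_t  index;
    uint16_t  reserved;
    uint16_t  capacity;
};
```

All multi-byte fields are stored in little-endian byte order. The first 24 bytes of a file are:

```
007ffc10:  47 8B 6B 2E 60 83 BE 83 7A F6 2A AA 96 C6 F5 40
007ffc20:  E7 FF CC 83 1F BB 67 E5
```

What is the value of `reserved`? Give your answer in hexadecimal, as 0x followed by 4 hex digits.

`reserved` follows `height` (4 B), `length` (8 B), `index` (8 B), so it starts at offset 4 + 8 + 8 = 20 and occupies 2 bytes.
Bytes at offsets 20..21: 1F BB.
Little-endian stores the least-significant byte at the lowest address.
Reassemble most-significant byte first: BB 1F → 0xBB1F.

0xBB1F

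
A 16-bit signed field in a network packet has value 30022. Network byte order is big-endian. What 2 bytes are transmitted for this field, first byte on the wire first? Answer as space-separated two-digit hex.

30022 in hexadecimal, padded to 16 bits, is 0x7546.
Split into bytes (most-significant first): 75 46.
In big-endian order the high byte comes first in memory.
So the memory order matches the most-significant-first order: 75 46.

75 46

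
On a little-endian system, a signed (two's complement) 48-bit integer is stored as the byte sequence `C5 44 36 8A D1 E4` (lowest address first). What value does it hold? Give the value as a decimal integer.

In little-endian order the low byte comes first in memory.
Reassemble most-significant byte first: E4 D1 8A 36 44 C5 → 0xE4D18A3644C5.
Top bit is set, so as a signed 48-bit value this is 0xE4D18A3644C5 − 2^48 = -29886358600507.

-29886358600507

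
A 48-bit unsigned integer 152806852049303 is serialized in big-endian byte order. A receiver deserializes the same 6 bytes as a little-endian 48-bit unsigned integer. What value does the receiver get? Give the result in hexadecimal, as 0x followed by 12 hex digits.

0x97B9221EFA8A

152806852049303 in 48-bit hexadecimal is 0x8AFA1E22B997.
Stored big-endian, the bytes at ascending addresses are 8A FA 1E 22 B9 97.
Read back as little-endian, the first byte is least significant, giving 0x97B9221EFA8A.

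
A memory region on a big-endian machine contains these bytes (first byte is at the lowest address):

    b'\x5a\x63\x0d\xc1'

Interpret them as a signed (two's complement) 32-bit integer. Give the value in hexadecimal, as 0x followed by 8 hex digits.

0x5A630DC1

In big-endian order the high byte comes first in memory.
The bytes are already most-significant first: 0x5A630DC1.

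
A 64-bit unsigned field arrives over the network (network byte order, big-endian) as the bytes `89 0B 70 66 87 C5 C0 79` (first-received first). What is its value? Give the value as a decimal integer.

9875110193606803577

In big-endian order the high byte comes first in memory.
The bytes are already most-significant first: 0x890B706687C5C079.
0x890B706687C5C079 = 9875110193606803577.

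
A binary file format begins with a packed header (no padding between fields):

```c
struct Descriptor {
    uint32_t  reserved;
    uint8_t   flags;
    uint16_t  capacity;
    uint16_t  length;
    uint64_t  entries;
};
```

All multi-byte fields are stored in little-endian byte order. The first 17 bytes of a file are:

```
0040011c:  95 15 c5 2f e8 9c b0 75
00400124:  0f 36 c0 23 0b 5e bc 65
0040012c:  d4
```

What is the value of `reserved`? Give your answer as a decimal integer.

`reserved` is the first field, at byte offset 0, occupying 4 bytes.
Bytes at offsets 0..3: 95 15 C5 2F.
Little-endian stores the least-significant byte at the lowest address.
Reassemble most-significant byte first: 2F C5 15 95 → 0x2FC51595.
0x2FC51595 = 801445269.

801445269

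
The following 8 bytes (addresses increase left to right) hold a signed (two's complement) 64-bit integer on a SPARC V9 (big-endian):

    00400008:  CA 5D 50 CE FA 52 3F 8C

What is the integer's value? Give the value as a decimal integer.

Big-endian stores the most-significant byte at the lowest address.
The bytes are already most-significant first: 0xCA5D50CEFA523F8C.
Top bit is set, so as a signed 64-bit value this is 0xCA5D50CEFA523F8C − 2^64 = -3864844055320838260.

-3864844055320838260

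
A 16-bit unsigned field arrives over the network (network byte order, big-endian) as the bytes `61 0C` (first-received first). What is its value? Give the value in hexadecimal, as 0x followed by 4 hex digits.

0x610C

In big-endian order the high byte comes first in memory.
The bytes are already most-significant first: 0x610C.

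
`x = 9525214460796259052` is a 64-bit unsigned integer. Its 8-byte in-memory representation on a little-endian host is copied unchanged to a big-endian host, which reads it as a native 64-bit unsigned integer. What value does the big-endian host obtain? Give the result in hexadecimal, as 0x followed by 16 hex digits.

9525214460796259052 in 64-bit hexadecimal is 0x84305C15D92CCAEC.
Stored little-endian, the bytes at ascending addresses are EC CA 2C D9 15 5C 30 84.
Read back as big-endian, the last byte is least significant, giving 0xECCA2CD9155C3084.

0xECCA2CD9155C3084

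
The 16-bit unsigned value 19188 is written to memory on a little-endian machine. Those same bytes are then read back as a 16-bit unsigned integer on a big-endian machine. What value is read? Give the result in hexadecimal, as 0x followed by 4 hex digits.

0xF44A

19188 in 16-bit hexadecimal is 0x4AF4.
Stored little-endian, the bytes at ascending addresses are F4 4A.
Read back as big-endian, the last byte is least significant, giving 0xF44A.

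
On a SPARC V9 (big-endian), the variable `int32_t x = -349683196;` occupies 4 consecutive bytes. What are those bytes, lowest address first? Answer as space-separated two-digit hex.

EB 28 42 04

Two's complement of -349683196 in 32 bits: 349683196 = 0x14D7BDFC; invert → 0xEB284203; add 1 → 0xEB284204.
Split into bytes (most-significant first): EB 28 42 04.
In big-endian order the high byte comes first in memory.
So the memory order matches the most-significant-first order: EB 28 42 04.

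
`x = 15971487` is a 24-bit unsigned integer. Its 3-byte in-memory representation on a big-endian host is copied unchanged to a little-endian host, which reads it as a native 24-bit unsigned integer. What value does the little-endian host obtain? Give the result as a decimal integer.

10466547

15971487 in 24-bit hexadecimal is 0xF3B49F.
Stored big-endian, the bytes at ascending addresses are F3 B4 9F.
Read back as little-endian, the first byte is least significant, giving 0x9FB4F3.
0x9FB4F3 = 10466547.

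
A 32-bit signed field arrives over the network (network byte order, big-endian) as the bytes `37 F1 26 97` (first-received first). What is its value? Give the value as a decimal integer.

In big-endian order the high byte comes first in memory.
The bytes are already most-significant first: 0x37F12697.
0x37F12697 = 938550935.

938550935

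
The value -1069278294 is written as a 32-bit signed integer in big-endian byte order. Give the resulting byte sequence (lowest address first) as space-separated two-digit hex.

Two's complement of -1069278294 in 32 bits: 1069278294 = 0x3FBBE456; invert → 0xC0441BA9; add 1 → 0xC0441BAA.
Split into bytes (most-significant first): C0 44 1B AA.
In big-endian order the high byte comes first in memory.
So the memory order matches the most-significant-first order: C0 44 1B AA.

C0 44 1B AA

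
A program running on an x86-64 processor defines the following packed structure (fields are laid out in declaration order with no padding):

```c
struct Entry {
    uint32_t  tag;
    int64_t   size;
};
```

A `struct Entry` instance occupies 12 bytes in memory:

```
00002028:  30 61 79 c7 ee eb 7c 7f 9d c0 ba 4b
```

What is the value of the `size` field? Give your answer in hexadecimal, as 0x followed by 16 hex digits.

0x4BBAC09D7F7CEBEE

`size` follows `tag` (4 bytes), so it starts at byte offset 4 and occupies 8 bytes.
Bytes at offsets 4..11: EE EB 7C 7F 9D C0 BA 4B.
Little-endian stores the least-significant byte at the lowest address.
Reassemble most-significant byte first: 4B BA C0 9D 7F 7C EB EE → 0x4BBAC09D7F7CEBEE.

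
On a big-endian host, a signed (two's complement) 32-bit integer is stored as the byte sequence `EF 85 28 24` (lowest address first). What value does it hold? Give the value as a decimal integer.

-276486108

In big-endian order the high byte comes first in memory.
The bytes are already most-significant first: 0xEF852824.
Top bit is set, so as a signed 32-bit value this is 0xEF852824 − 2^32 = -276486108.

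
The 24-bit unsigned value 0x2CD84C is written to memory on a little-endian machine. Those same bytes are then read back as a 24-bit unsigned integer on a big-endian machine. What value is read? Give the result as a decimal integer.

Stored little-endian, the bytes at ascending addresses are 4C D8 2C.
Read back as big-endian, the last byte is least significant, giving 0x4CD82C.
0x4CD82C = 5036076.

5036076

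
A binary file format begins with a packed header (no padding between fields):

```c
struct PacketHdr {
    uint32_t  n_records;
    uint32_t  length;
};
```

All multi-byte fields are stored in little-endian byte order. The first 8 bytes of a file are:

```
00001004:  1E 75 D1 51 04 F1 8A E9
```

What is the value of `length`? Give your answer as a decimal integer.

3918196996

`length` follows `n_records` (4 bytes), so it starts at byte offset 4 and occupies 4 bytes.
Bytes at offsets 4..7: 04 F1 8A E9.
Little-endian stores the least-significant byte at the lowest address.
Reassemble most-significant byte first: E9 8A F1 04 → 0xE98AF104.
0xE98AF104 = 3918196996.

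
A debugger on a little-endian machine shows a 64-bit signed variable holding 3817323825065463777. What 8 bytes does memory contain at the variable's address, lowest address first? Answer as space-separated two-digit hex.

3817323825065463777 in hexadecimal, padded to 64 bits, is 0x34F9DBCB39A98FE1.
Split into bytes (most-significant first): 34 F9 DB CB 39 A9 8F E1.
Little-endian: lowest address holds the least-significant byte.
So at ascending addresses the bytes are E1 8F A9 39 CB DB F9 34.

E1 8F A9 39 CB DB F9 34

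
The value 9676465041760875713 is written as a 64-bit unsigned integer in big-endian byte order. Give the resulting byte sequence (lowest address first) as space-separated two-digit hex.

86 49 B5 AF F7 A4 74 C1

9676465041760875713 in hexadecimal, padded to 64 bits, is 0x8649B5AFF7A474C1.
Split into bytes (most-significant first): 86 49 B5 AF F7 A4 74 C1.
Big-endian: lowest address holds the most-significant byte.
So the memory order matches the most-significant-first order: 86 49 B5 AF F7 A4 74 C1.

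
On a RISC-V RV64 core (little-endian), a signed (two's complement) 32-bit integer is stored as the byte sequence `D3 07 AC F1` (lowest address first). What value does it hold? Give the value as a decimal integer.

-240384045

In little-endian order the low byte comes first in memory.
Reassemble most-significant byte first: F1 AC 07 D3 → 0xF1AC07D3.
Top bit is set, so as a signed 32-bit value this is 0xF1AC07D3 − 2^32 = -240384045.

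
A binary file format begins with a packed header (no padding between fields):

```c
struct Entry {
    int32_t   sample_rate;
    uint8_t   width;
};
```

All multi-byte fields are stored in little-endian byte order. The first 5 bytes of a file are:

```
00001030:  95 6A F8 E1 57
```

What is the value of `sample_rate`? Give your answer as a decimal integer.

`sample_rate` is the first field, at byte offset 0, occupying 4 bytes.
Bytes at offsets 0..3: 95 6A F8 E1.
Little-endian: lowest address holds the least-significant byte.
Reassemble most-significant byte first: E1 F8 6A 95 → 0xE1F86A95.
Top bit is set, so as a signed 32-bit value this is 0xE1F86A95 − 2^32 = -503813483.

-503813483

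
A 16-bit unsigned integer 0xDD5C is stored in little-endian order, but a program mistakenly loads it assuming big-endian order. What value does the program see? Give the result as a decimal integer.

23773

Stored little-endian, the bytes at ascending addresses are 5C DD.
Read back as big-endian, the last byte is least significant, giving 0x5CDD.
0x5CDD = 23773.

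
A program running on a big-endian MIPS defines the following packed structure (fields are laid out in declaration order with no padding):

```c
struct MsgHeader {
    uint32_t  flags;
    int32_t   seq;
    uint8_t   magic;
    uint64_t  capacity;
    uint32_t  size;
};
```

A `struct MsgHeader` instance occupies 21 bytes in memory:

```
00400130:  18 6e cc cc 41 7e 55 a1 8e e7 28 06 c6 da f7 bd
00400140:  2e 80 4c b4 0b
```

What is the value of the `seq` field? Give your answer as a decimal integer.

1098798497

`seq` follows `flags` (4 bytes), so it starts at byte offset 4 and occupies 4 bytes.
Bytes at offsets 4..7: 41 7E 55 A1.
In big-endian order the high byte comes first in memory.
The bytes are already most-significant first: 0x417E55A1.
0x417E55A1 = 1098798497.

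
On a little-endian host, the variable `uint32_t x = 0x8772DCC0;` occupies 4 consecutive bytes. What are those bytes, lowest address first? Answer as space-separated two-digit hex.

C0 DC 72 87

Split into bytes (most-significant first): 87 72 DC C0.
In little-endian order the low byte comes first in memory.
So at ascending addresses the bytes are C0 DC 72 87.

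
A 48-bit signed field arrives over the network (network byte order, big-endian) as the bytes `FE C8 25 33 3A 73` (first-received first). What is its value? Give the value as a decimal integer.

-1339405682061

Big-endian: lowest address holds the most-significant byte.
The bytes are already most-significant first: 0xFEC825333A73.
Top bit is set, so as a signed 48-bit value this is 0xFEC825333A73 − 2^48 = -1339405682061.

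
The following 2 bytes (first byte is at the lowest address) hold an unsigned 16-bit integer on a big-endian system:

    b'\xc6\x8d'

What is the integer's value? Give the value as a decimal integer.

Big-endian stores the most-significant byte at the lowest address.
The bytes are already most-significant first: 0xC68D.
0xC68D = 50829.

50829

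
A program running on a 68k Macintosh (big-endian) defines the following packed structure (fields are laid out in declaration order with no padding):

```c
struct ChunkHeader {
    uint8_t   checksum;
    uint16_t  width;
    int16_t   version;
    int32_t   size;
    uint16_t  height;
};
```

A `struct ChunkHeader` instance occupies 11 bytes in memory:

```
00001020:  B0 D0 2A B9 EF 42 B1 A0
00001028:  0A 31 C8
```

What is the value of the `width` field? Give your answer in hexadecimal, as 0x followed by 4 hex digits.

0xD02A

`width` follows `checksum` (1 byte), so it starts at byte offset 1 and occupies 2 bytes.
Bytes at offsets 1..2: D0 2A.
Big-endian stores the most-significant byte at the lowest address.
The bytes are already most-significant first: 0xD02A.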